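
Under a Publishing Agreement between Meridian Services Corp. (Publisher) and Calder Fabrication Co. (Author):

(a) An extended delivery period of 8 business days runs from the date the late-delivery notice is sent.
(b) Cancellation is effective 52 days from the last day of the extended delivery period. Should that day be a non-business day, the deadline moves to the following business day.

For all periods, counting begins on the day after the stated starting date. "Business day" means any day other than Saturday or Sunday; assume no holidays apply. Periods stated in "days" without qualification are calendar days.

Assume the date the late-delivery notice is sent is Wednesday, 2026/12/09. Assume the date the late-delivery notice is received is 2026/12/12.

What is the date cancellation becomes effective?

2027/02/11

The last day of the extended delivery period: 8 business days after Wednesday, 2026/12/09, skipping weekends — Dec 10, Dec 11, Dec 14, Dec 15, Dec 16, Dec 17, Dec 18, Dec 21 — lands on Monday, 2026/12/21.
The date cancellation becomes effective: 52 calendar days after 2026/12/21 is 2027/02/11. 2027/02/11 is a Thursday, so no roll-forward applies.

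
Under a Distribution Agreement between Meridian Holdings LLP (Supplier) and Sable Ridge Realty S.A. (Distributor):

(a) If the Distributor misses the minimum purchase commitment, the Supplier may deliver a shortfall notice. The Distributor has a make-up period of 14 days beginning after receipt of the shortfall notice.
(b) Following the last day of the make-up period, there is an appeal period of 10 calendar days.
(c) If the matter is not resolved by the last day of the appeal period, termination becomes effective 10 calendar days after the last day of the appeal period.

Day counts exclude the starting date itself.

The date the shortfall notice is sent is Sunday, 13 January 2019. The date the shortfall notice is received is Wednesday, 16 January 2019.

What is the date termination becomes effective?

19 February 2019

The last day of the make-up period: 14 calendar days after 16 January 2019 is 30 January 2019.
The last day of the appeal period: 10 calendar days after 30 January 2019 is 9 February 2019.
The date termination becomes effective: 9 February 2019 + 10 days = 19 February 2019.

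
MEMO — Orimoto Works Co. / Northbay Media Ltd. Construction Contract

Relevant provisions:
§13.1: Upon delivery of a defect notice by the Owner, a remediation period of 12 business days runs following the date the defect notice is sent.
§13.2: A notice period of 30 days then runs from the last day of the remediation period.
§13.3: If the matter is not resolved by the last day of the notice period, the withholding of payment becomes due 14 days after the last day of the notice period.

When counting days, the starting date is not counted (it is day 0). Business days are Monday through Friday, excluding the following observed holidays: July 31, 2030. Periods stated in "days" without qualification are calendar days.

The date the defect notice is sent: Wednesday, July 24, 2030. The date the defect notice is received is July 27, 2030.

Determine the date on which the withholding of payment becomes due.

The last day of the remediation period: 12 business days after Wednesday, July 24, 2030, skipping weekends and the listed holiday on Jul 31 — Jul 25, Jul 26, Jul 29, Jul 30, …, Aug 8, Aug 9, Aug 12 — lands on Monday, August 12, 2030.
Adding 30 calendar days to August 12, 2030 gives September 11, 2030, which is the last day of the notice period.
The date on which the withholding of payment becomes due: September 11, 2030 + 14 days = September 25, 2030.

September 25, 2030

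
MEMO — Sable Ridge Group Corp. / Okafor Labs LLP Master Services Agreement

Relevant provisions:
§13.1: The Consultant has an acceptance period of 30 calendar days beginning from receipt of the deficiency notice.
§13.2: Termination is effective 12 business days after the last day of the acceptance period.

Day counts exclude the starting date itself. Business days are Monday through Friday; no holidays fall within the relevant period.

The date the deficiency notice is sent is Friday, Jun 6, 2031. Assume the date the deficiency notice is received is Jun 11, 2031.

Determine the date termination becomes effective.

Adding 30 calendar days to Jun 11, 2031 gives Jul 11, 2031, which is the last day of the acceptance period.
From Friday, Jul 11, 2031, 12 business days (Jul 14, Jul 15, Jul 16, Jul 17, …, Jul 25, Jul 28, Jul 29, skipping weekends) brings us to Tuesday, Jul 29, 2031, which is the date termination becomes effective.

Jul 29, 2031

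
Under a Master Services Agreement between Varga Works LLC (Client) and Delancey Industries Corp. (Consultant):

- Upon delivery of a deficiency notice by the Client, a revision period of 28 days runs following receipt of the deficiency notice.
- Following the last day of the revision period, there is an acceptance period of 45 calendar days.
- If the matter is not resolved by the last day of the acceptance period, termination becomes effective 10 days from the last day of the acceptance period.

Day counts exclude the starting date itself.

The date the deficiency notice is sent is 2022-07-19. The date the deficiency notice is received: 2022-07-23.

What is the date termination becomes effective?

2022-10-14

Adding 28 calendar days to 2022-07-23 gives 2022-08-20, which is the last day of the revision period.
The last day of the acceptance period: 2022-08-20 + 45 days = 2022-10-04.
The date termination becomes effective: 10 calendar days after 2022-10-04 is 2022-10-14.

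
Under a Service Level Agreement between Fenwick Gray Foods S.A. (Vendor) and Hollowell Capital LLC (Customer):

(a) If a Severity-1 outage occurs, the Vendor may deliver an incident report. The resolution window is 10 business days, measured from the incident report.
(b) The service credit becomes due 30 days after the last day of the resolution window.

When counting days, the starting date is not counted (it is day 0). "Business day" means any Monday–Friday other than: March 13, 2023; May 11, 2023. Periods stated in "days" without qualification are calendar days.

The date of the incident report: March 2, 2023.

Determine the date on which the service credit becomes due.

The last day of the resolution window: counting 10 business days from Thursday, March 2, 2023 (Mar 3, Mar 6, Mar 7, Mar 8, Mar 9, Mar 10, Mar 14, Mar 15, Mar 16, Mar 17, skipping weekends and the listed holiday on Mar 13) reaches Friday, March 17, 2023.
The date on which the service credit becomes due: March 17, 2023 + 30 days = April 16, 2023.

April 16, 2023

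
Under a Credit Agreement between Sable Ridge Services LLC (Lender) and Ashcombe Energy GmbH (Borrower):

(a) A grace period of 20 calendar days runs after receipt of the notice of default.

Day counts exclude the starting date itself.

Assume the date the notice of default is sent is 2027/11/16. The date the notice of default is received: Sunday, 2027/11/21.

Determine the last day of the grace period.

2027/12/11

The last day of the grace period: 20 calendar days after 2027/11/21 is 2027/12/11.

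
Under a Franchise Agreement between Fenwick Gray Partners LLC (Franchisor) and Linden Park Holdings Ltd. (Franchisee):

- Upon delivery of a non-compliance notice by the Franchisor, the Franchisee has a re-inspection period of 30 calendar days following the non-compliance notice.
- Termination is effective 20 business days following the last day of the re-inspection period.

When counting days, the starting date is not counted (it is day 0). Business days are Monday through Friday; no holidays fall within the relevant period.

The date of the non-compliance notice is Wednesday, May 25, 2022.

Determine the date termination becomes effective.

July 22, 2022

The last day of the re-inspection period: 30 calendar days after May 25, 2022 is June 24, 2022.
From Friday, June 24, 2022, 20 business days (Jun 27, Jun 28, Jun 29, Jun 30, …, Jul 20, Jul 21, Jul 22, skipping weekends) brings us to Friday, July 22, 2022, which is the date termination becomes effective.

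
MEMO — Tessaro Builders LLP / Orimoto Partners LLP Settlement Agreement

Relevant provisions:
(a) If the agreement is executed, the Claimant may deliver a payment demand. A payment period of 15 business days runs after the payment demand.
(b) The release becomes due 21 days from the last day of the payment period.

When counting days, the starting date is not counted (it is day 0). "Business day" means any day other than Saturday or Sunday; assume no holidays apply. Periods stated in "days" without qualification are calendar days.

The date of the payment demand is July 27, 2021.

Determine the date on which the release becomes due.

The last day of the payment period: counting 15 business days from Tuesday, July 27, 2021 (Jul 28, Jul 29, Jul 30, Aug 2, …, Aug 13, Aug 16, Aug 17, skipping weekends) reaches Tuesday, August 17, 2021.
The date on which the release becomes due: 21 calendar days after August 17, 2021 is September 7, 2021.

September 7, 2021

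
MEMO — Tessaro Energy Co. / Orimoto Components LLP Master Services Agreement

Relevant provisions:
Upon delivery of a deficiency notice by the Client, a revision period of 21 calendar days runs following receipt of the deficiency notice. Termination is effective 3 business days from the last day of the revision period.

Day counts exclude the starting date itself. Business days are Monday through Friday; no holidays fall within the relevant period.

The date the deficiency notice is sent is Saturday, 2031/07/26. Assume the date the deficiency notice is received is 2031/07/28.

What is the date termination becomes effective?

Adding 21 calendar days to 2031/07/28 gives 2031/08/18, which is the last day of the revision period.
The date termination becomes effective: 3 business days after Monday, 2031/08/18, skipping weekends — Aug 19, Aug 20, Aug 21 — lands on Thursday, 2031/08/21.

2031/08/21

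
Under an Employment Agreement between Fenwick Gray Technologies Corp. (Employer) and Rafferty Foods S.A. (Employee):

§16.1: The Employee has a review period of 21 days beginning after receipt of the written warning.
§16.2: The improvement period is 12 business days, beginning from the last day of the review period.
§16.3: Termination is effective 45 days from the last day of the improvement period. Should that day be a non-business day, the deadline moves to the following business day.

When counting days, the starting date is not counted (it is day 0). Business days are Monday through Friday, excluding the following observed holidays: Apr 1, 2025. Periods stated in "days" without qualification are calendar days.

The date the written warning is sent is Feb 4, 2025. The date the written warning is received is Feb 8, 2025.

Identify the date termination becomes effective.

The last day of the review period: Feb 8, 2025 + 21 days = Mar 1, 2025.
The last day of the improvement period: counting 12 business days from Saturday, Mar 1, 2025 (Mar 3, Mar 4, Mar 5, Mar 6, …, Mar 14, Mar 17, Mar 18, skipping weekends) reaches Tuesday, Mar 18, 2025.
The date termination becomes effective: 45 calendar days after Mar 18, 2025 is May 2, 2025. May 2, 2025 is a Friday and is not a listed holiday, so no roll-forward applies.

May 2, 2025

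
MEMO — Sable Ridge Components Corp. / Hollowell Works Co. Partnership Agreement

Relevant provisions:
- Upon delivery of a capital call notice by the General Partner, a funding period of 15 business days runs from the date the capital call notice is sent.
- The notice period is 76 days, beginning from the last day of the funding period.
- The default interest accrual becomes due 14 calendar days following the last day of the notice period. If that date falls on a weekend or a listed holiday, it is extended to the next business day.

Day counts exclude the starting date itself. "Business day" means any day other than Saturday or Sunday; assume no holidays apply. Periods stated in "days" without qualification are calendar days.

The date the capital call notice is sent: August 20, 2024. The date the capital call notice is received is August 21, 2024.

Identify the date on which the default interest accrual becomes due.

December 9, 2024

The last day of the funding period: counting 15 business days from Tuesday, August 20, 2024 (Aug 21, Aug 22, Aug 23, Aug 26, …, Sep 6, Sep 9, Sep 10, skipping weekends) reaches Tuesday, September 10, 2024.
The last day of the notice period: September 10, 2024 + 76 days = November 25, 2024.
Adding 14 calendar days to November 25, 2024 gives December 9, 2024, which is the date on which the default interest accrual becomes due. December 9, 2024 is a Monday, so no roll-forward applies.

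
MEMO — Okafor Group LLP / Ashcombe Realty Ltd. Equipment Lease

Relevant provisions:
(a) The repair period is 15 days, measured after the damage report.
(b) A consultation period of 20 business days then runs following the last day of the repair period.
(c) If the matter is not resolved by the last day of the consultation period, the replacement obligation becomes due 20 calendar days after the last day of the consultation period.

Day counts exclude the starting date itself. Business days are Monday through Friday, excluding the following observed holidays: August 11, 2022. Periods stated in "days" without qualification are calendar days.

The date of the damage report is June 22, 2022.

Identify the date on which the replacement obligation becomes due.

Adding 15 calendar days to June 22, 2022 gives July 7, 2022, which is the last day of the repair period.
The last day of the consultation period: counting 20 business days from Thursday, July 7, 2022 (Jul 8, Jul 11, Jul 12, Jul 13, …, Aug 2, Aug 3, Aug 4, skipping weekends) reaches Thursday, August 4, 2022.
Adding 20 calendar days to August 4, 2022 gives August 24, 2022, which is the date on which the replacement obligation becomes due.

August 24, 2022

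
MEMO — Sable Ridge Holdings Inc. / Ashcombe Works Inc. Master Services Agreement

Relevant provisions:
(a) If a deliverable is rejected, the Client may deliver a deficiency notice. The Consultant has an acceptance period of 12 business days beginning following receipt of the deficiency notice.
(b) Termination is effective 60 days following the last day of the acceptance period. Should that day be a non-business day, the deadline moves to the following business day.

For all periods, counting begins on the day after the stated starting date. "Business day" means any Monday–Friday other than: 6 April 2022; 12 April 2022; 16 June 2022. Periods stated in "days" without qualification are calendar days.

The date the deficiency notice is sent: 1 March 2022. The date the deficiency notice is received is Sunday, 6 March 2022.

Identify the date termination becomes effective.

The last day of the acceptance period: counting 12 business days from Sunday, 6 March 2022 (Mar 7, Mar 8, Mar 9, Mar 10, …, Mar 18, Mar 21, Mar 22, skipping weekends) reaches Tuesday, 22 March 2022.
The date termination becomes effective: 22 March 2022 + 60 days = 21 May 2022. That falls on a Saturday, so it rolls to the next business day, Monday, 23 May 2022.

23 May 2022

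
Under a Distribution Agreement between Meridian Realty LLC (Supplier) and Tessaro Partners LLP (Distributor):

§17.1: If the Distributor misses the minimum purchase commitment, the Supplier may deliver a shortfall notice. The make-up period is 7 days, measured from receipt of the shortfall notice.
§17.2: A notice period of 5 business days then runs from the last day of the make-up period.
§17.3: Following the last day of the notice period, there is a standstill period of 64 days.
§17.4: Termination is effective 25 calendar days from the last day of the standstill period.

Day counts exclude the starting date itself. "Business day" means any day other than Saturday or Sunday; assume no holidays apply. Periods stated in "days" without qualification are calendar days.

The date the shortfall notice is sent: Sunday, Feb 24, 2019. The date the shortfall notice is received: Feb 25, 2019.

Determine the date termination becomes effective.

Adding 7 calendar days to Feb 25, 2019 gives Mar 4, 2019, which is the last day of the make-up period.
From Monday, Mar 4, 2019, 5 business days (Mar 5, Mar 6, Mar 7, Mar 8, Mar 11, skipping weekends) brings us to Monday, Mar 11, 2019, which is the last day of the notice period.
Adding 64 calendar days to Mar 11, 2019 gives May 14, 2019, which is the last day of the standstill period.
The date termination becomes effective: May 14, 2019 + 25 days = Jun 8, 2019.

Jun 8, 2019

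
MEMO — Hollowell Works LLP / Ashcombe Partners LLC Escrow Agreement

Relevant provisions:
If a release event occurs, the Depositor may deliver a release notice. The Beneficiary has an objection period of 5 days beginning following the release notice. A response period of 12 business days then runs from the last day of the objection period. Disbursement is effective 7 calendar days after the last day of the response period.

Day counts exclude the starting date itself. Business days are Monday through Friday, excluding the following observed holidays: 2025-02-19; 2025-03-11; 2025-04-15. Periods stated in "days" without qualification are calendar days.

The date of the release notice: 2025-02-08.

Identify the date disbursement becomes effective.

2025-03-11

The last day of the objection period: 2025-02-08 + 5 days = 2025-02-13.
The last day of the response period: 12 business days after Thursday, 2025-02-13, skipping weekends and the listed holiday on Feb 19 — Feb 14, Feb 17, Feb 18, Feb 20, …, Feb 28, Mar 3, Mar 4 — lands on Tuesday, 2025-03-04.
Adding 7 calendar days to 2025-03-04 gives 2025-03-11, which is the date disbursement becomes effective.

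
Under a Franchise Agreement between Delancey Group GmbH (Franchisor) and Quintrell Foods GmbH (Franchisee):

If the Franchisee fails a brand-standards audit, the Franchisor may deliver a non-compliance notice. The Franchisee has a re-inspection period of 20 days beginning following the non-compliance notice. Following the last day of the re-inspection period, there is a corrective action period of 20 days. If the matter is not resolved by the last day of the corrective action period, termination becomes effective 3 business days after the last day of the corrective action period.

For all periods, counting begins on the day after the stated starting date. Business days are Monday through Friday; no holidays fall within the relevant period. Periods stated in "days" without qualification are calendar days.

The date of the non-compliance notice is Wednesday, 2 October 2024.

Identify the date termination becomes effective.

14 November 2024

The last day of the re-inspection period: 2 October 2024 + 20 days = 22 October 2024.
The last day of the corrective action period: 20 calendar days after 22 October 2024 is 11 November 2024.
The date termination becomes effective: counting 3 business days from Monday, 11 November 2024 (Nov 12, Nov 13, Nov 14, skipping weekends) reaches Thursday, 14 November 2024.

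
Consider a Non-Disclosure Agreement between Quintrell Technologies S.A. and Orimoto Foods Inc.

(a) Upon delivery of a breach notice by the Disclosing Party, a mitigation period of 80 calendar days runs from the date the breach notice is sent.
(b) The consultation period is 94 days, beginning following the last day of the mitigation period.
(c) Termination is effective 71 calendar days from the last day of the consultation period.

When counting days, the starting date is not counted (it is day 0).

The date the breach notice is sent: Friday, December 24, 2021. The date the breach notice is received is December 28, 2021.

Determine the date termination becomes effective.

August 26, 2022

Adding 80 calendar days to December 24, 2021 gives March 14, 2022, which is the last day of the mitigation period.
Adding 94 calendar days to March 14, 2022 gives June 16, 2022, which is the last day of the consultation period.
The date termination becomes effective: 71 calendar days after June 16, 2022 is August 26, 2022.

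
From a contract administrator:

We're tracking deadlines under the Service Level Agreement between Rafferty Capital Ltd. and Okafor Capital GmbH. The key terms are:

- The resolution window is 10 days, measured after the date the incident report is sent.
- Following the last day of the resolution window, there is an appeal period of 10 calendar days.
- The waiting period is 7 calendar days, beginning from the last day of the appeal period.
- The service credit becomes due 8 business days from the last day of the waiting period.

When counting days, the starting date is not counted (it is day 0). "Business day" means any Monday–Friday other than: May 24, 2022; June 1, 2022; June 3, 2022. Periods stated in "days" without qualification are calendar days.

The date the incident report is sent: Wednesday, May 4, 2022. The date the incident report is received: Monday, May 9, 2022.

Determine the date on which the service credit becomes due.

June 14, 2022

Adding 10 calendar days to May 4, 2022 gives May 14, 2022, which is the last day of the resolution window.
The last day of the appeal period: May 14, 2022 + 10 days = May 24, 2022.
The last day of the waiting period: 7 calendar days after May 24, 2022 is May 31, 2022.
The date on which the service credit becomes due: 8 business days after Tuesday, May 31, 2022, skipping weekends and the listed holidays on Jun 1, Jun 3 — Jun 2, Jun 6, Jun 7, Jun 8, Jun 9, Jun 10, Jun 13, Jun 14 — lands on Tuesday, June 14, 2022.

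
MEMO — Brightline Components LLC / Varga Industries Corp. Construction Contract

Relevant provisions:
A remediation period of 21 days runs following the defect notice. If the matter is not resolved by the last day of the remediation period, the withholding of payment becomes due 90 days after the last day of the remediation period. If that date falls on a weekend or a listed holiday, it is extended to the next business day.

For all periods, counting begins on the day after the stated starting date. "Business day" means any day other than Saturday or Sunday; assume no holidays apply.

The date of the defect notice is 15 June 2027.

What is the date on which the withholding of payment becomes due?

4 October 2027

Adding 21 calendar days to 15 June 2027 gives 6 July 2027, which is the last day of the remediation period.
Adding 90 calendar days to 6 July 2027 gives 4 October 2027, which is the date on which the withholding of payment becomes due. 4 October 2027 is a Monday, so no roll-forward applies.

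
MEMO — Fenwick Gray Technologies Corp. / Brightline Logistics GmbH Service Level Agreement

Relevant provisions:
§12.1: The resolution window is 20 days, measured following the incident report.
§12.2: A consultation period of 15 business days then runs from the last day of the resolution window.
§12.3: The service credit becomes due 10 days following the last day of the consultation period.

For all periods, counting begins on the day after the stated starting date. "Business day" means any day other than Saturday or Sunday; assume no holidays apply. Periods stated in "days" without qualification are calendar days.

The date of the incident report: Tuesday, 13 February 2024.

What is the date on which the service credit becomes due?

The last day of the resolution window: 20 calendar days after 13 February 2024 is 4 March 2024.
The last day of the consultation period: counting 15 business days from Monday, 4 March 2024 (Mar 5, Mar 6, Mar 7, Mar 8, …, Mar 21, Mar 22, Mar 25, skipping weekends) reaches Monday, 25 March 2024.
The date on which the service credit becomes due: 25 March 2024 + 10 days = 4 April 2024.

4 April 2024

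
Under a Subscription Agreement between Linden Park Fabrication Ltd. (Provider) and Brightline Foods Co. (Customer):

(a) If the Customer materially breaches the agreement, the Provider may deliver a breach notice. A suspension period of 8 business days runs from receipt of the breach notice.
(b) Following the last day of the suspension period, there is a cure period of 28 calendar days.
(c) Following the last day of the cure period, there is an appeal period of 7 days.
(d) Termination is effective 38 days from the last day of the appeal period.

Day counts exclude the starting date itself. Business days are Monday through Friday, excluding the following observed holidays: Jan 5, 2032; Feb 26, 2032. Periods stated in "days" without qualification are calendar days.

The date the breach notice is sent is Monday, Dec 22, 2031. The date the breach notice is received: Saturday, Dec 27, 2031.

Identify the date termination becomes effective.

Mar 21, 2032

From Saturday, Dec 27, 2031, 8 business days (Dec 29, Dec 30, Dec 31, Jan 1, Jan 2, Jan 6, Jan 7, Jan 8, skipping weekends and the listed holiday on Jan 5) brings us to Thursday, Jan 8, 2032, which is the last day of the suspension period.
The last day of the cure period: 28 calendar days after Jan 8, 2032 is Feb 5, 2032.
The last day of the appeal period: Feb 5, 2032 + 7 days = Feb 12, 2032.
The date termination becomes effective: 38 calendar days after Feb 12, 2032 is Mar 21, 2032.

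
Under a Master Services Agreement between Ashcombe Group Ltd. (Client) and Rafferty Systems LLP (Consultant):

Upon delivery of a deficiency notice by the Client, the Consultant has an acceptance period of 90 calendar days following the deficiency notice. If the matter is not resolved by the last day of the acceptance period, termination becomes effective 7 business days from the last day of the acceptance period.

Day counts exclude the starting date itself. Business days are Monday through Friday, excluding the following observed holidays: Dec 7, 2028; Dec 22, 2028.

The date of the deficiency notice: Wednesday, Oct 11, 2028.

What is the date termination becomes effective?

Jan 18, 2029

Adding 90 calendar days to Oct 11, 2028 gives Jan 9, 2029, which is the last day of the acceptance period.
From Tuesday, Jan 9, 2029, 7 business days (Jan 10, Jan 11, Jan 12, Jan 15, Jan 16, Jan 17, Jan 18, skipping weekends) brings us to Thursday, Jan 18, 2029, which is the date termination becomes effective.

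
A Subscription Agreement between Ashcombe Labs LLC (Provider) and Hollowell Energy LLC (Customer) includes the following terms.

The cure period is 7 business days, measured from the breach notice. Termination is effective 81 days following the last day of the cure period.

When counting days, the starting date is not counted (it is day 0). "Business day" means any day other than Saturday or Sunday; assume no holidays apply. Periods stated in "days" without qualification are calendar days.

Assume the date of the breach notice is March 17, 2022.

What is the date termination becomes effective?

The last day of the cure period: 7 business days after Thursday, March 17, 2022, skipping weekends — Mar 18, Mar 21, Mar 22, Mar 23, Mar 24, Mar 25, Mar 28 — lands on Monday, March 28, 2022.
The date termination becomes effective: 81 calendar days after March 28, 2022 is June 17, 2022.

June 17, 2022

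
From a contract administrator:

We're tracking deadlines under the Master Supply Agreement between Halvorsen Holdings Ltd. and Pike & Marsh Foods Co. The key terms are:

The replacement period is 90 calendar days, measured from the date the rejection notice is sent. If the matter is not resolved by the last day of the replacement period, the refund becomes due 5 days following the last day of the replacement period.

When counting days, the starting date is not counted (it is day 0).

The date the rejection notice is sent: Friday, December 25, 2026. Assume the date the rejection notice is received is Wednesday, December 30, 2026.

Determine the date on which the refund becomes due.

The last day of the replacement period: 90 calendar days after December 25, 2026 is March 25, 2027.
The date on which the refund becomes due: 5 calendar days after March 25, 2027 is March 30, 2027.

March 30, 2027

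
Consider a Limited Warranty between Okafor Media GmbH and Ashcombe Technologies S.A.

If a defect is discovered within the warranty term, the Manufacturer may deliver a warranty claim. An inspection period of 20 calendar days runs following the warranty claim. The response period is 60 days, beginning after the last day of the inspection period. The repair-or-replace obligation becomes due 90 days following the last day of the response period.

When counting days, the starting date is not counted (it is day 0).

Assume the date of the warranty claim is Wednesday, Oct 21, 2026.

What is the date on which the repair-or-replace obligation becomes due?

Apr 9, 2027

The last day of the inspection period: Oct 21, 2026 + 20 days = Nov 10, 2026.
The last day of the response period: Nov 10, 2026 + 60 days = Jan 9, 2027.
The date on which the repair-or-replace obligation becomes due: Jan 9, 2027 + 90 days = Apr 9, 2027.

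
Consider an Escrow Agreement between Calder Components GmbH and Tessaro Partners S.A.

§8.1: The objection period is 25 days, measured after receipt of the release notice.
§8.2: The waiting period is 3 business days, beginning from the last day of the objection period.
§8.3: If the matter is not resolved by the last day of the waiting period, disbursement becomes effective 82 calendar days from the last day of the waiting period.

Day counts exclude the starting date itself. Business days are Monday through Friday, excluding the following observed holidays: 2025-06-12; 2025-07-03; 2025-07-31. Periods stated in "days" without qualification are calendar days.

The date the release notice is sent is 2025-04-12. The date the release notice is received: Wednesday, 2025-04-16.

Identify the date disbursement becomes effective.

2025-08-04

Adding 25 calendar days to 2025-04-16 gives 2025-05-11, which is the last day of the objection period.
The last day of the waiting period: 3 business days after Sunday, 2025-05-11, skipping weekends — May 12, May 13, May 14 — lands on Wednesday, 2025-05-14.
The date disbursement becomes effective: 2025-05-14 + 82 days = 2025-08-04.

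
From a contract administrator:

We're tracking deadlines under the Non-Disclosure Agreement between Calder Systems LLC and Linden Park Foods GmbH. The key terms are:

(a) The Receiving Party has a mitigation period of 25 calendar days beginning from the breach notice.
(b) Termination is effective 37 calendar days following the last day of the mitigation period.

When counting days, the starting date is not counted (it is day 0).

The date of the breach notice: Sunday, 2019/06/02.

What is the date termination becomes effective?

Adding 25 calendar days to 2019/06/02 gives 2019/06/27, which is the last day of the mitigation period.
The date termination becomes effective: 37 calendar days after 2019/06/27 is 2019/08/03.

2019/08/03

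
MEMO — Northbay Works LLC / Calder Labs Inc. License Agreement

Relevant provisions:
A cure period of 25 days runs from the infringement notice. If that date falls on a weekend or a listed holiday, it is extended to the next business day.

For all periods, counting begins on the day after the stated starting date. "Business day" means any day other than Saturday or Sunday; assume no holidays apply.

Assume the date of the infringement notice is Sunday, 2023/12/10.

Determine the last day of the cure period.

2024/01/04

The last day of the cure period: 2023/12/10 + 25 days = 2024/01/04. 2024/01/04 is a Thursday, so no roll-forward applies.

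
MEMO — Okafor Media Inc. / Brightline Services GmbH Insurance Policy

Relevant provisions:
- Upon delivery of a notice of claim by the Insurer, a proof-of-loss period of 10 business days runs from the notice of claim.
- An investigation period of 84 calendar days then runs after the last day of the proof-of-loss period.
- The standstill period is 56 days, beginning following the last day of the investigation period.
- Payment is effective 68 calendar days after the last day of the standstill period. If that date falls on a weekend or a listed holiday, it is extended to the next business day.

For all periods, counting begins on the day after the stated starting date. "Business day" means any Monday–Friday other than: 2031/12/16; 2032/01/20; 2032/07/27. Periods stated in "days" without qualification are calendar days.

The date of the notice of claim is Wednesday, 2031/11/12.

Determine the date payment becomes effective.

The last day of the proof-of-loss period: counting 10 business days from Wednesday, 2031/11/12 (Nov 13, Nov 14, Nov 17, Nov 18, Nov 19, Nov 20, Nov 21, Nov 24, Nov 25, Nov 26, skipping weekends) reaches Wednesday, 2031/11/26.
The last day of the investigation period: 84 calendar days after 2031/11/26 is 2032/02/18.
The last day of the standstill period: 2032/02/18 + 56 days = 2032/04/14.
The date payment becomes effective: 2032/04/14 + 68 days = 2032/06/21. 2032/06/21 is a Monday and is not a listed holiday, so no roll-forward applies.

2032/06/21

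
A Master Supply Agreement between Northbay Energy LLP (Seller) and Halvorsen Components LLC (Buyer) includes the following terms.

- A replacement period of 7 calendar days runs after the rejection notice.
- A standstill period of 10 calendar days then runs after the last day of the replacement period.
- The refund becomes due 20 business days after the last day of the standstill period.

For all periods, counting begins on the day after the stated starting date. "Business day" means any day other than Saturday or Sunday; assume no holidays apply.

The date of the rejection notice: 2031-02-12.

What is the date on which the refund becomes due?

2031-03-28

The last day of the replacement period: 7 calendar days after 2031-02-12 is 2031-02-19.
The last day of the standstill period: 2031-02-19 + 10 days = 2031-03-01.
The date on which the refund becomes due: 20 business days after Saturday, 2031-03-01, skipping weekends — Mar 3, Mar 4, Mar 5, Mar 6, …, Mar 26, Mar 27, Mar 28 — lands on Friday, 2031-03-28.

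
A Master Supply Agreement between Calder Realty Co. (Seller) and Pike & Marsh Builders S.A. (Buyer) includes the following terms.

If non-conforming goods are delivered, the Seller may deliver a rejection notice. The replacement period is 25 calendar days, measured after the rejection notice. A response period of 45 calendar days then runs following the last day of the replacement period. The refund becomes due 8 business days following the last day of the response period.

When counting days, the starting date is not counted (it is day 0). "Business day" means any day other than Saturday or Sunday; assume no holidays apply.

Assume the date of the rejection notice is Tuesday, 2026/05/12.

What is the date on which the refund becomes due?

2026/07/31

The last day of the replacement period: 25 calendar days after 2026/05/12 is 2026/06/06.
Adding 45 calendar days to 2026/06/06 gives 2026/07/21, which is the last day of the response period.
The date on which the refund becomes due: counting 8 business days from Tuesday, 2026/07/21 (Jul 22, Jul 23, Jul 24, Jul 27, Jul 28, Jul 29, Jul 30, Jul 31, skipping weekends) reaches Friday, 2026/07/31.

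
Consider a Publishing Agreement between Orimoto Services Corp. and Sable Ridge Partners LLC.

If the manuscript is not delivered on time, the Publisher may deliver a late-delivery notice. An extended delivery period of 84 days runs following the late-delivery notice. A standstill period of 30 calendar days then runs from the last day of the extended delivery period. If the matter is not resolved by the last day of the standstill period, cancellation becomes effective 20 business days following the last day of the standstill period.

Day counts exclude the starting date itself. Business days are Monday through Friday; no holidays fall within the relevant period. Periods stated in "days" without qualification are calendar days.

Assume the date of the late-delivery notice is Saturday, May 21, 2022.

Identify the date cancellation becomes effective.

Oct 10, 2022

The last day of the extended delivery period: May 21, 2022 + 84 days = Aug 13, 2022.
The last day of the standstill period: 30 calendar days after Aug 13, 2022 is Sep 12, 2022.
The date cancellation becomes effective: 20 business days after Monday, Sep 12, 2022, skipping weekends — Sep 13, Sep 14, Sep 15, Sep 16, …, Oct 6, Oct 7, Oct 10 — lands on Monday, Oct 10, 2022.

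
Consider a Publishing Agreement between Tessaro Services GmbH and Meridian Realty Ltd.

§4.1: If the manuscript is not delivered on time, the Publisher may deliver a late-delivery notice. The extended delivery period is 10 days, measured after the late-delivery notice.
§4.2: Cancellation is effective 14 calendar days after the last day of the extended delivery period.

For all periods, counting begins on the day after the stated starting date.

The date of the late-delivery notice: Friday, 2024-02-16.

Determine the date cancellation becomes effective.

2024-03-11

The last day of the extended delivery period: 2024-02-16 + 10 days = 2024-02-26.
The date cancellation becomes effective: 14 calendar days after 2024-02-26 is 2024-03-11.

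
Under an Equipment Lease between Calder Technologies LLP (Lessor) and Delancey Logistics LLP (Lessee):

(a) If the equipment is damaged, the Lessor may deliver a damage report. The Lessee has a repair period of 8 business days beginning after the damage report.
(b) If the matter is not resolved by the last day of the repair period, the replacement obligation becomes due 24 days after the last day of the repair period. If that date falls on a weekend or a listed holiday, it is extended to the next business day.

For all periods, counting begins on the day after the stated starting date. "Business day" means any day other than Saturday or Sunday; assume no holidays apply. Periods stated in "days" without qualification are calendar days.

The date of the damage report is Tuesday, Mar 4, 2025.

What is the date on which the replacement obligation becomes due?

From Tuesday, Mar 4, 2025, 8 business days (Mar 5, Mar 6, Mar 7, Mar 10, Mar 11, Mar 12, Mar 13, Mar 14, skipping weekends) brings us to Friday, Mar 14, 2025, which is the last day of the repair period.
The date on which the replacement obligation becomes due: 24 calendar days after Mar 14, 2025 is Apr 7, 2025. Apr 7, 2025 is a Monday, so no roll-forward applies.

Apr 7, 2025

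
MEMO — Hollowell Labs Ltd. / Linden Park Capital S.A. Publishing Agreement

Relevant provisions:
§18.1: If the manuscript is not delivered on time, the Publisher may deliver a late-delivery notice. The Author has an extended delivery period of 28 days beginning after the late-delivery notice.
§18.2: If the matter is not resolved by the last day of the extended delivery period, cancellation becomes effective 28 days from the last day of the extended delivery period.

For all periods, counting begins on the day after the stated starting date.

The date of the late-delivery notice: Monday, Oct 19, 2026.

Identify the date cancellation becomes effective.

Adding 28 calendar days to Oct 19, 2026 gives Nov 16, 2026, which is the last day of the extended delivery period.
Adding 28 calendar days to Nov 16, 2026 gives Dec 14, 2026, which is the date cancellation becomes effective.

Dec 14, 2026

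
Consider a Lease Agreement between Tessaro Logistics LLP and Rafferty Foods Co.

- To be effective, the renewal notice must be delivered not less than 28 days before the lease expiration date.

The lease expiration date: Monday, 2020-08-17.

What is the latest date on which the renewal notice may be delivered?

2020-07-20

Counting back 28 calendar days from 2020-08-17 gives 2020-07-20.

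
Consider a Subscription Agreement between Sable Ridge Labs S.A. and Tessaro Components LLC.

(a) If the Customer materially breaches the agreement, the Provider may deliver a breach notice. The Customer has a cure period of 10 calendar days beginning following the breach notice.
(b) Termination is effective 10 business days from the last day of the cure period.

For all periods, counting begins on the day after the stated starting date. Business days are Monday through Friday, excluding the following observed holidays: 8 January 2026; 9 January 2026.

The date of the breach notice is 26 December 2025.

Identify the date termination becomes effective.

21 January 2026

The last day of the cure period: 10 calendar days after 26 December 2025 is 5 January 2026.
From Monday, 5 January 2026, 10 business days (Jan 6, Jan 7, Jan 12, Jan 13, Jan 14, Jan 15, Jan 16, Jan 19, Jan 20, Jan 21, skipping weekends and the listed holidays on Jan 8, Jan 9) brings us to Wednesday, 21 January 2026, which is the date termination becomes effective.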